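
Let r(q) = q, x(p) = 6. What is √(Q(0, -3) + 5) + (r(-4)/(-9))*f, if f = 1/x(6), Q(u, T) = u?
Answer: 2/27 + √5 ≈ 2.3101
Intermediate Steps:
f = ⅙ (f = 1/6 = ⅙ ≈ 0.16667)
√(Q(0, -3) + 5) + (r(-4)/(-9))*f = √(0 + 5) - 4/(-9)*(⅙) = √5 - 4*(-⅑)*(⅙) = √5 + (4/9)*(⅙) = √5 + 2/27 = 2/27 + √5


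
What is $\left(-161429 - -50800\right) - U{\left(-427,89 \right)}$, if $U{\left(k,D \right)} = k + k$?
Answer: $-109775$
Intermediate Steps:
$U{\left(k,D \right)} = 2 k$
$\left(-161429 - -50800\right) - U{\left(-427,89 \right)} = \left(-161429 - -50800\right) - 2 \left(-427\right) = \left(-161429 + 50800\right) - -854 = -110629 + 854 = -109775$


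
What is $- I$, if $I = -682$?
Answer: $682$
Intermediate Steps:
$- I = \left(-1\right) \left(-682\right) = 682$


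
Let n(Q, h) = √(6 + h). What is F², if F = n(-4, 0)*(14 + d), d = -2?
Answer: 864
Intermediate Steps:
F = 12*√6 (F = √(6 + 0)*(14 - 2) = √6*12 = 12*√6 ≈ 29.394)
F² = (12*√6)² = 864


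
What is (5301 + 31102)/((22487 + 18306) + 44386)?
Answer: 36403/85179 ≈ 0.42737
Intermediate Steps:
(5301 + 31102)/((22487 + 18306) + 44386) = 36403/(40793 + 44386) = 36403/85179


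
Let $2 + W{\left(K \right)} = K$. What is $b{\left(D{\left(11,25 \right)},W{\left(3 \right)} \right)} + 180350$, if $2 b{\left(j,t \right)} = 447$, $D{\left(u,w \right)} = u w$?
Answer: $\frac{361147}{2} \approx 1.8057 \cdot 10^{5}$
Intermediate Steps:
$W{\left(K \right)} = -2 + K$
$b{\left(j,t \right)} = \frac{447}{2}$ ($b{\left(j,t \right)} = \frac{1}{2} \cdot 447 = \frac{447}{2}$)
$b{\left(D{\left(11,25 \right)},W{\left(3 \right)} \right)} + 180350 = \frac{447}{2} + 180350 = \frac{361147}{2}$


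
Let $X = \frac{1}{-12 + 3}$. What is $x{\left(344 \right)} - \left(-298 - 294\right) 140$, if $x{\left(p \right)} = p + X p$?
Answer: $\frac{748672}{9} \approx 83186.0$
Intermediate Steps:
$X = - \frac{1}{9}$ ($X = \frac{1}{-9} = - \frac{1}{9} \approx -0.11111$)
$x{\left(p \right)} = \frac{8 p}{9}$ ($x{\left(p \right)} = p - \frac{p}{9} = \frac{8 p}{9}$)
$x{\left(344 \right)} - \left(-298 - 294\right) 140 = \frac{8}{9} \cdot 344 - \left(-298 - 294\right) 140 = \frac{2752}{9} - \left(-592\right) 140 = \frac{2752}{9} - -82880 = \frac{2752}{9} + 82880 = \frac{748672}{9}$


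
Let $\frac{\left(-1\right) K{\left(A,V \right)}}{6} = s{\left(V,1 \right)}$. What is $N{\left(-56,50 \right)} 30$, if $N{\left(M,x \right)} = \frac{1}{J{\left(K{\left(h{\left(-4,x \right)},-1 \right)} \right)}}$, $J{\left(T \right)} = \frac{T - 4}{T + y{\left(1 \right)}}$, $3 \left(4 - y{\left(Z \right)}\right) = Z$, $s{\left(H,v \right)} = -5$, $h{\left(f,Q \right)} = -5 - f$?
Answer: $\frac{505}{13} \approx 38.846$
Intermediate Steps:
$y{\left(Z \right)} = 4 - \frac{Z}{3}$
$K{\left(A,V \right)} = 30$ ($K{\left(A,V \right)} = \left(-6\right) \left(-5\right) = 30$)
$J{\left(T \right)} = \frac{-4 + T}{\frac{11}{3} + T}$ ($J{\left(T \right)} = \frac{T - 4}{T + \left(4 - \frac{1}{3}\right)} = \frac{-4 + T}{T + \left(4 - \frac{1}{3}\right)} = \frac{-4 + T}{T + \frac{11}{3}} = \frac{-4 + T}{\frac{11}{3} + T}$)
$N{\left(M,x \right)} = \frac{101}{78}$ ($N{\left(M,x \right)} = \frac{1}{3 \frac{1}{11 + 3 \cdot 30} \left(-4 + 30\right)} = \frac{1}{3 \frac{1}{11 + 90} \cdot 26} = \frac{1}{3 \cdot \frac{1}{101} \cdot 26} = \frac{1}{\frac{78}{101}} = \frac{101}{78}$)
$N{\left(-56,50 \right)} 30 = \frac{101}{78} \cdot 30 = \frac{505}{13}$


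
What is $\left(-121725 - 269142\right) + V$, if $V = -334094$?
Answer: $-724961$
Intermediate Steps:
$\left(-121725 - 269142\right) + V = \left(-121725 - 269142\right) - 334094 = -390867 - 334094 = -724961$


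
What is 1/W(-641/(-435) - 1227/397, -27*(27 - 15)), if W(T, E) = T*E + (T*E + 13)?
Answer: 57565/61070233 ≈ 0.00094260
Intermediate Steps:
W(T, E) = 13 + 2*E*T (W(T, E) = E*T + (E*T + 13) = E*T + (13 + E*T) = 13 + 2*E*T)
1/W(-641/(-435) - 1227/397, -27*(27 - 15)) = 1/(13 + 2*(-27*(27 - 15))*(-641/(-435) - 1227/397)) = 1/(13 + 2*(-27*12)*(-641*(-1/435) - 1227*1/397)) = 1/(13 + 2*(-324)*(641/435 - 1227/397)) = 1/(13 + 2*(-324)*(-279268/172695)) = 1/(13 + 60321888/57565) = 1/(61070233/57565) = 57565/61070233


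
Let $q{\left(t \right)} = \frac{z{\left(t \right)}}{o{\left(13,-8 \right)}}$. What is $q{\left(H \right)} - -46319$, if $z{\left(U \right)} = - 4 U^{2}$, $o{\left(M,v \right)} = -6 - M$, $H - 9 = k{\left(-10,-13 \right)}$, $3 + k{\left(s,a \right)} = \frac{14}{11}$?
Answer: $\frac{106512981}{2299} \approx 46330.0$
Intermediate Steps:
$k{\left(s,a \right)} = - \frac{19}{11}$ ($k{\left(s,a \right)} = -3 + \frac{14}{11} = - \frac{19}{11}$)
$H = \frac{80}{11}$ ($H = 9 - \frac{19}{11} = \frac{80}{11} \approx 7.2727$)
$q{\left(t \right)} = \frac{4 t^{2}}{19}$ ($q{\left(t \right)} = \frac{\left(-4\right) t^{2}}{-6 - 13} = \frac{\left(-4\right) t^{2}}{-19} = - 4 t^{2} \left(- \frac{1}{19}\right) = \frac{4 t^{2}}{19}$)
$q{\left(H \right)} - -46319 = \frac{4 \left(\frac{80}{11}\right)^{2}}{19} - -46319 = \frac{4}{19} \cdot \frac{6400}{121} + 46319 = \frac{25600}{2299} + 46319 = \frac{106512981}{2299}$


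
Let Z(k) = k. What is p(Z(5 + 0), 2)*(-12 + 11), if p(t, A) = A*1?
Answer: -2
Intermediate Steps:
p(t, A) = A
p(Z(5 + 0), 2)*(-12 + 11) = 2*(-12 + 11) = 2*(-1) = -2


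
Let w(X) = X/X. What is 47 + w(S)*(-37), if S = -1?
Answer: 10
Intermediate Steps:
w(X) = 1
47 + w(S)*(-37) = 47 + 1*(-37) = 47 - 37 = 10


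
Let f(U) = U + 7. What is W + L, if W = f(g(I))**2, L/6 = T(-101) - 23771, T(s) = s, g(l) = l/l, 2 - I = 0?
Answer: -143168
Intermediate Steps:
I = 2 (I = 2 - 1*0 = 2 + 0 = 2)
g(l) = 1
f(U) = 7 + U
L = -143232 (L = 6*(-101 - 23771) = 6*(-23872) = -143232)
W = 64 (W = (7 + 1)**2 = 8**2 = 64)
W + L = 64 - 143232 = -143168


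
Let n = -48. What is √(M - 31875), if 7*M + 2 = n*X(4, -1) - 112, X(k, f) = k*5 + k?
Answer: I*√1570737/7 ≈ 179.04*I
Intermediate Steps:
X(k, f) = 6*k (X(k, f) = 5*k + k = 6*k)
M = -1266/7 (M = -2/7 + (-288*4 - 112)/7 = -2/7 + (-48*24 - 112)/7 = -2/7 + (-1152 - 112)/7 = -2/7 + (⅐)*(-1264) = -2/7 - 1264/7 = -1266/7 ≈ -180.86)
√(M - 31875) = √(-1266/7 - 31875) = √(-224391/7) = I*√1570737/7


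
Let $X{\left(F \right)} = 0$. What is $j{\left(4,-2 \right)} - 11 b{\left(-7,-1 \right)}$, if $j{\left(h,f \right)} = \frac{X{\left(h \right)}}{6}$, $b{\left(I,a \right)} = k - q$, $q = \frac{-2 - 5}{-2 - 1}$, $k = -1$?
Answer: $\frac{110}{3} \approx 36.667$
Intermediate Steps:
$q = \frac{7}{3}$ ($q = - \frac{7}{-3} = \left(-7\right) \left(- \frac{1}{3}\right) = \frac{7}{3} \approx 2.3333$)
$b{\left(I,a \right)} = - \frac{10}{3}$ ($b{\left(I,a \right)} = -1 - \frac{7}{3} = - \frac{10}{3}$)
$j{\left(h,f \right)} = 0$ ($j{\left(h,f \right)} = \frac{0}{6} = 0 \cdot \frac{1}{6} = 0$)
$j{\left(4,-2 \right)} - 11 b{\left(-7,-1 \right)} = 0 - - \frac{110}{3} = 0 + \frac{110}{3} = \frac{110}{3}$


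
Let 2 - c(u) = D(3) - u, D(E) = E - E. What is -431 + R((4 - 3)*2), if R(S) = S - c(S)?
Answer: -433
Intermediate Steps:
D(E) = 0
c(u) = 2 + u (c(u) = 2 - (0 - u) = 2 - (-1)*u = 2 + u)
R(S) = -2 (R(S) = S - (2 + S) = S + (-2 - S) = -2)
-431 + R((4 - 3)*2) = -431 - 2 = -433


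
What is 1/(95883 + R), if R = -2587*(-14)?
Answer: 1/132101 ≈ 7.5700e-6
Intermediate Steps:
R = 36218
1/(95883 + R) = 1/(95883 + 36218) = 1/132101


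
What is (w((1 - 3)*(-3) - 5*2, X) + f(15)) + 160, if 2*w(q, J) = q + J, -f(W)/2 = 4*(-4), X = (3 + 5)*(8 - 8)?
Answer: 190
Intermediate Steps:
X = 0 (X = 8*0 = 0)
f(W) = 32 (f(W) = -8*(-4) = -2*(-16) = 32)
w(q, J) = J/2 + q/2 (w(q, J) = (q + J)/2 = (J + q)/2 = J/2 + q/2)
(w((1 - 3)*(-3) - 5*2, X) + f(15)) + 160 = (((1/2)*0 + ((1 - 3)*(-3) - 5*2)/2) + 32) + 160 = ((0 + (-2*(-3) - 10)/2) + 32) + 160 = ((0 + (6 - 10)/2) + 32) + 160 = ((0 + (1/2)*(-4)) + 32) + 160 = ((0 - 2) + 32) + 160 = (-2 + 32) + 160 = 30 + 160 = 190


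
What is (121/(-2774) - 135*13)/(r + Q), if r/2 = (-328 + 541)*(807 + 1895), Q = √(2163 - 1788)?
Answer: -933981050422/612555006559441 + 24342455*√15/3675330039356646 ≈ -0.0015247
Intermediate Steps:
Q = 5*√15 (Q = √375 = 5*√15 ≈ 19.365)
r = 1151052 (r = 2*((-328 + 541)*(807 + 1895)) = 2*(213*2702) = 2*575526 = 1151052)
(121/(-2774) - 135*13)/(r + Q) = (121/(-2774) - 135*13)/(1151052 + 5*√15) = (121*(-1/2774) - 1755)/(1151052 + 5*√15) = (-121/2774 - 1755)/(1151052 + 5*√15) = -4868491/(2774*(1151052 + 5*√15))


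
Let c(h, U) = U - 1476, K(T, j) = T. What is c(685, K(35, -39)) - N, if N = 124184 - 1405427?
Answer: 1279802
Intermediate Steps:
c(h, U) = -1476 + U
N = -1281243
c(685, K(35, -39)) - N = (-1476 + 35) - 1*(-1281243) = -1441 + 1281243 = 1279802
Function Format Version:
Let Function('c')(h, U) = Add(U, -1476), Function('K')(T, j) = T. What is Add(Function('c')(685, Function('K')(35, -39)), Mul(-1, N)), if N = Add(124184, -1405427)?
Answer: 1279802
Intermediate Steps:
Function('c')(h, U) = Add(-1476, U)
N = -1281243
Add(Function('c')(685, Function('K')(35, -39)), Mul(-1, N)) = Add(Add(-1476, 35), Mul(-1, -1281243)) = Add(-1441, 1281243) = 1279802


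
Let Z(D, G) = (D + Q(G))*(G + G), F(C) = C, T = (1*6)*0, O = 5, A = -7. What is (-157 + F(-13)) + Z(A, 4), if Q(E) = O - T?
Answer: -186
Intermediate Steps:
T = 0 (T = 6*0 = 0)
Q(E) = 5 (Q(E) = 5 - 1*0 = 5 + 0 = 5)
Z(D, G) = 2*G*(5 + D) (Z(D, G) = (D + 5)*(G + G) = (5 + D)*(2*G) = 2*G*(5 + D))
(-157 + F(-13)) + Z(A, 4) = (-157 - 13) + 2*4*(5 - 7) = -170 + 2*4*(-2) = -170 - 16 = -186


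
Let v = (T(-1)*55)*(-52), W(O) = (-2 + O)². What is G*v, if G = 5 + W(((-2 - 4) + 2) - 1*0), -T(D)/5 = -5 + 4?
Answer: -586300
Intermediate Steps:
T(D) = 5 (T(D) = -5*(-5 + 4) = -5*(-1) = 5)
v = -14300 (v = (5*55)*(-52) = 275*(-52) = -14300)
G = 41 (G = 5 + (-2 + (((-2 - 4) + 2) - 1*0))² = 5 + (-2 + ((-6 + 2) + 0))² = 5 + (-2 + (-4 + 0))² = 5 + (-2 - 4)² = 5 + (-6)² = 5 + 36 = 41)
G*v = 41*(-14300) = -586300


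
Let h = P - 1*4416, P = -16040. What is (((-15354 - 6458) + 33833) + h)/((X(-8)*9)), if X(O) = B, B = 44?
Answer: -8435/396 ≈ -21.301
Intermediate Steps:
h = -20456 (h = -16040 - 1*4416 = -16040 - 4416 = -20456)
X(O) = 44
(((-15354 - 6458) + 33833) + h)/((X(-8)*9)) = (((-15354 - 6458) + 33833) - 20456)/((44*9)) = ((-21812 + 33833) - 20456)/396 = (12021 - 20456)*(1/396) = -8435*1/396 = -8435/396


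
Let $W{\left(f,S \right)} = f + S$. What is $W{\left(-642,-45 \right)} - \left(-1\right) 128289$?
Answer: $127602$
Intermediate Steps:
$W{\left(f,S \right)} = S + f$
$W{\left(-642,-45 \right)} - \left(-1\right) 128289 = \left(-45 - 642\right) - \left(-1\right) 128289 = -687 - -128289 = -687 + 128289 = 127602$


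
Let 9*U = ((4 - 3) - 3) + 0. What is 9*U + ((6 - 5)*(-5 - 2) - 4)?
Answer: -13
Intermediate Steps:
U = -2/9 (U = (((4 - 3) - 3) + 0)/9 = ((1 - 3) + 0)/9 = (-2 + 0)/9 = (⅑)*(-2) = -2/9 ≈ -0.22222)
9*U + ((6 - 5)*(-5 - 2) - 4) = 9*(-2/9) + ((6 - 5)*(-5 - 2) - 4) = -2 + (1*(-7) - 4) = -2 + (-7 - 4) = -2 - 11 = -13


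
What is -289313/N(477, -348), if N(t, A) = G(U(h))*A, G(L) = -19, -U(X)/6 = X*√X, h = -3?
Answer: -15227/348 ≈ -43.756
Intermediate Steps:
U(X) = -6*X^(3/2) (U(X) = -6*X*√X = -6*X^(3/2))
N(t, A) = -19*A
-289313/N(477, -348) = -289313/((-19*(-348))) = -289313/6612 = -289313*1/6612 = -15227/348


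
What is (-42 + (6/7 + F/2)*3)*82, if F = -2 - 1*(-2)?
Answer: -22632/7 ≈ -3233.1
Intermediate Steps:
F = 0 (F = -2 + 2 = 0)
(-42 + (6/7 + F/2)*3)*82 = (-42 + (6/7 + 0/2)*3)*82 = (-42 + (6*(1/7) + 0*(1/2))*3)*82 = (-42 + (6/7 + 0)*3)*82 = (-42 + (6/7)*3)*82 = (-42 + 18/7)*82 = -276/7*82 = -22632/7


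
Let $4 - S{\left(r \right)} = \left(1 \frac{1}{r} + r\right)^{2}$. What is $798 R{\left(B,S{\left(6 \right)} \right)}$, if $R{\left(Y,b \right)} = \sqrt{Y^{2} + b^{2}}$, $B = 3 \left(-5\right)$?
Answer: $\frac{665 \sqrt{71689}}{6} \approx 29675.0$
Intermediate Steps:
$B = -15$
$S{\left(r \right)} = 4 - \left(r + \frac{1}{r}\right)^{2}$ ($S{\left(r \right)} = 4 - \left(1 \frac{1}{r} + r\right)^{2} = 4 - \left(\frac{1}{r} + r\right)^{2} = 4 - \left(r + \frac{1}{r}\right)^{2}$)
$798 R{\left(B,S{\left(6 \right)} \right)} = 798 \sqrt{\left(-15\right)^{2} + \left(2 - \frac{1}{36} - 6^{2}\right)^{2}} = 798 \sqrt{225 + \left(2 - \frac{1}{36} - 36\right)^{2}} = 798 \sqrt{225 + \left(- \frac{1225}{36}\right)^{2}} = 798 \sqrt{225 + \frac{1500625}{1296}} = 798 \sqrt{\frac{1792225}{1296}} = 798 \frac{5 \sqrt{71689}}{36} = \frac{665 \sqrt{71689}}{6}$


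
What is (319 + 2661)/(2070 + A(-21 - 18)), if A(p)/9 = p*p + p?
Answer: 745/3852 ≈ 0.19341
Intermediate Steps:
A(p) = 9*p + 9*p**2 (A(p) = 9*(p*p + p) = 9*(p**2 + p) = 9*(p + p**2) = 9*p + 9*p**2)
(319 + 2661)/(2070 + A(-21 - 18)) = (319 + 2661)/(2070 + 9*(-21 - 18)*(1 + (-21 - 18))) = 2980/(2070 + 9*(-39)*(1 - 39)) = 2980/(2070 + 9*(-39)*(-38)) = 2980/(2070 + 13338) = 2980/15408 = 2980*(1/15408) = 745/3852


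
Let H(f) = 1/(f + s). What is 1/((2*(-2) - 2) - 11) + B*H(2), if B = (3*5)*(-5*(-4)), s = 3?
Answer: 1019/17 ≈ 59.941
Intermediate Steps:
B = 300 (B = 15*20 = 300)
H(f) = 1/(3 + f) (H(f) = 1/(f + 3) = 1/(3 + f))
1/((2*(-2) - 2) - 11) + B*H(2) = 1/((2*(-2) - 2) - 11) + 300/(3 + 2) = 1/((-4 - 2) - 11) + 300/5 = 1/(-6 - 11) + 300*(1/5) = 1/(-17) + 60 = -1/17 + 60 = 1019/17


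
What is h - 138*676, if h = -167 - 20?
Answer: -93475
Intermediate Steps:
h = -187
h - 138*676 = -187 - 138*676 = -187 - 93288 = -93475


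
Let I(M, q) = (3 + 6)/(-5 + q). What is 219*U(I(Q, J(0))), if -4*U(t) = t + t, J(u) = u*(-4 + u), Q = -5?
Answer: 1971/10 ≈ 197.10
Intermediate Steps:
I(M, q) = 9/(-5 + q)
U(t) = -t/2 (U(t) = -(t + t)/4 = -t/2)
219*U(I(Q, J(0))) = 219*(-9/(2*(-5 + 0*(-4 + 0)))) = 219*(-9/(2*(-5 + 0*(-4)))) = 219*(-9/(2*(-5 + 0))) = 219*(-9/(2*(-5))) = 219*(-9*(-1)/(2*5)) = 219*(-1/2*(-9/5)) = 219*(9/10) = 1971/10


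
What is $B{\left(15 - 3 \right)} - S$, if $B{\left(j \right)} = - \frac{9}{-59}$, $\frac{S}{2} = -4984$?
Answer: $\frac{588121}{59} \approx 9968.2$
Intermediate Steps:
$S = -9968$ ($S = 2 \left(-4984\right) = -9968$)
$B{\left(j \right)} = \frac{9}{59}$ ($B{\left(j \right)} = \left(-9\right) \left(- \frac{1}{59}\right) = \frac{9}{59}$)
$B{\left(15 - 3 \right)} - S = \frac{9}{59} - -9968 = \frac{9}{59} + 9968 = \frac{588121}{59}$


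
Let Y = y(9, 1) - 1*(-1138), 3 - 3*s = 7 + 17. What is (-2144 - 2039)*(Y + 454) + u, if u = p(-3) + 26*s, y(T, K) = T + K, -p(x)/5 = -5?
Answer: -6701323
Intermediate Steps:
p(x) = 25 (p(x) = -5*(-5) = 25)
y(T, K) = K + T
s = -7 (s = 1 - (7 + 17)/3 = 1 - ⅓*24 = 1 - 8 = -7)
u = -157 (u = 25 + 26*(-7) = 25 - 182 = -157)
Y = 1148 (Y = (1 + 9) - 1*(-1138) = 10 + 1138 = 1148)
(-2144 - 2039)*(Y + 454) + u = (-2144 - 2039)*(1148 + 454) - 157 = -4183*1602 - 157 = -6701166 - 157 = -6701323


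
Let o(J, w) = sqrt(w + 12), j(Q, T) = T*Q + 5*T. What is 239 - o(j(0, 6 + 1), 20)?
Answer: 239 - 4*sqrt(2) ≈ 233.34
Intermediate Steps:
j(Q, T) = 5*T + Q*T (j(Q, T) = Q*T + 5*T = 5*T + Q*T)
o(J, w) = sqrt(12 + w)
239 - o(j(0, 6 + 1), 20) = 239 - sqrt(12 + 20) = 239 - sqrt(32) = 239 - 4*sqrt(2)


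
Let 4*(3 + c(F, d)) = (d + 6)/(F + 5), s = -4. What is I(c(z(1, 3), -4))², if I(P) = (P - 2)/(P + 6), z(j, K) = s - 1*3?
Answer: 441/121 ≈ 3.6446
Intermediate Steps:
z(j, K) = -7 (z(j, K) = -4 - 1*3 = -4 - 3 = -7)
c(F, d) = -3 + (6 + d)/(4*(5 + F)) (c(F, d) = -3 + ((d + 6)/(F + 5))/4 = -3 + ((6 + d)/(5 + F))/4 = -3 + (6 + d)/(4*(5 + F)))
I(P) = (-2 + P)/(6 + P)
I(c(z(1, 3), -4))² = ((-2 + (-54 - 4 - 12*(-7))/(4*(5 - 7)))/(6 + (-54 - 4 - 12*(-7))/(4*(5 - 7))))² = ((-2 + (¼)*(-54 - 4 + 84)/(-2))/(6 + (¼)*(-54 - 4 + 84)/(-2)))² = ((-2 + (¼)*(-½)*26)/(6 + (¼)*(-½)*26))² = ((-2 - 13/4)/(6 - 13/4))² = (-21/4/(11/4))² = ((4/11)*(-21/4))² = (-21/11)² = 441/121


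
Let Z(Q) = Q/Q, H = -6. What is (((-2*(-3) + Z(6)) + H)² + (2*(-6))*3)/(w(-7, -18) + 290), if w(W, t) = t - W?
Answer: -35/279 ≈ -0.12545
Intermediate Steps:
Z(Q) = 1
(((-2*(-3) + Z(6)) + H)² + (2*(-6))*3)/(w(-7, -18) + 290) = (((-2*(-3) + 1) - 6)² + (2*(-6))*3)/((-18 - 1*(-7)) + 290) = (((6 + 1) - 6)² - 12*3)/((-18 + 7) + 290) = ((7 - 6)² - 36)/(-11 + 290) = (1² - 36)/279 = (1 - 36)*(1/279) = -35*1/279 = -35/279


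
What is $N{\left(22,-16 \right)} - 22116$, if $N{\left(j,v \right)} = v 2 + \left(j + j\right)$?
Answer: $-22104$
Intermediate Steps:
$N{\left(j,v \right)} = 2 j + 2 v$ ($N{\left(j,v \right)} = 2 v + 2 j = 2 j + 2 v$)
$N{\left(22,-16 \right)} - 22116 = \left(2 \cdot 22 + 2 \left(-16\right)\right) - 22116 = \left(44 - 32\right) - 22116 = 12 - 22116 = -22104$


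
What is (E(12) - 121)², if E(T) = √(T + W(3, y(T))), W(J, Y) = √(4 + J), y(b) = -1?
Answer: (121 - √(12 + √7))² ≈ 13730.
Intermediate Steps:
E(T) = √(T + √7) (E(T) = √(T + √(4 + 3)) = √(T + √7))
(E(12) - 121)² = (√(12 + √7) - 121)² = (-121 + √(12 + √7))²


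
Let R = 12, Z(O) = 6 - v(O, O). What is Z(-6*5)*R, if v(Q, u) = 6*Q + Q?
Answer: 2592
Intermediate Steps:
v(Q, u) = 7*Q
Z(O) = 6 - 7*O
Z(-6*5)*R = (6 - (-42)*5)*12 = (6 - 7*(-30))*12 = (6 + 210)*12 = 216*12 = 2592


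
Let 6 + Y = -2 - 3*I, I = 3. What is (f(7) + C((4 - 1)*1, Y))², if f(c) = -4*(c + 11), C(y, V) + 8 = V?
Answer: 9409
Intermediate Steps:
Y = -17 (Y = -6 + (-2 - 3*3) = -6 + (-2 - 9) = -6 - 11 = -17)
C(y, V) = -8 + V
f(c) = -44 - 4*c (f(c) = -4*(11 + c) = -44 - 4*c)
(f(7) + C((4 - 1)*1, Y))² = ((-44 - 4*7) + (-8 - 17))² = ((-44 - 28) - 25)² = (-72 - 25)² = (-97)² = 9409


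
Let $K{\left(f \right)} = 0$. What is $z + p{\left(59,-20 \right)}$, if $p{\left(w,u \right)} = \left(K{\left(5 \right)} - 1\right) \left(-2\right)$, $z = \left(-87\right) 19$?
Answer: $-1651$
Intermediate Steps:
$z = -1653$
$p{\left(w,u \right)} = 2$ ($p{\left(w,u \right)} = \left(0 - 1\right) \left(-2\right) = \left(-1\right) \left(-2\right) = 2$)
$z + p{\left(59,-20 \right)} = -1653 + 2 = -1651$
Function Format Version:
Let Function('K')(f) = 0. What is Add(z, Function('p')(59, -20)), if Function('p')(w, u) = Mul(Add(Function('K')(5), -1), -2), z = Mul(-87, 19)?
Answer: -1651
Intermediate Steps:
z = -1653
Function('p')(w, u) = 2 (Function('p')(w, u) = Mul(Add(0, -1), -2) = Mul(-1, -2) = 2)
Add(z, Function('p')(59, -20)) = Add(-1653, 2) = -1651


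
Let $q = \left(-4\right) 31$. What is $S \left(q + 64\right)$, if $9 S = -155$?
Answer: $\frac{3100}{3} \approx 1033.3$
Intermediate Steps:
$S = - \frac{155}{9}$ ($S = \frac{1}{9} \left(-155\right) = - \frac{155}{9} \approx -17.222$)
$q = -124$
$S \left(q + 64\right) = - \frac{155 \left(-124 + 64\right)}{9} = \left(- \frac{155}{9}\right) \left(-60\right) = \frac{3100}{3}$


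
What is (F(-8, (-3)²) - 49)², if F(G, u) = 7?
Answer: 1764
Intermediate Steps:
(F(-8, (-3)²) - 49)² = (7 - 49)² = (-42)² = 1764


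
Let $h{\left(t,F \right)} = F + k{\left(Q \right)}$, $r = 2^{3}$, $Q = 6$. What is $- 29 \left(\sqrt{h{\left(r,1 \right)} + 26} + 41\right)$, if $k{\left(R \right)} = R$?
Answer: $-1189 - 29 \sqrt{33} \approx -1355.6$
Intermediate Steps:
$r = 8$
$h{\left(t,F \right)} = 6 + F$ ($h{\left(t,F \right)} = F + 6 = 6 + F$)
$- 29 \left(\sqrt{h{\left(r,1 \right)} + 26} + 41\right) = - 29 \left(\sqrt{\left(6 + 1\right) + 26} + 41\right) = - 29 \left(\sqrt{7 + 26} + 41\right) = - 29 \left(\sqrt{33} + 41\right) = - 29 \left(41 + \sqrt{33}\right) = -1189 - 29 \sqrt{33}$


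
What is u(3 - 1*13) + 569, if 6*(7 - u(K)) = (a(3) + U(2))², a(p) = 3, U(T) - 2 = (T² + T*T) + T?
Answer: 1077/2 ≈ 538.50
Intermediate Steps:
U(T) = 2 + T + 2*T² (U(T) = 2 + ((T² + T*T) + T) = 2 + ((T² + T²) + T) = 2 + (2*T² + T) = 2 + (T + 2*T²) = 2 + T + 2*T²)
u(K) = -61/2 (u(K) = 7 - (3 + (2 + 2 + 2*2²))²/6 = 7 - (3 + (2 + 2 + 2*4))²/6 = 7 - (3 + (2 + 2 + 8))²/6 = 7 - (3 + 12)²/6 = 7 - ⅙*15² = 7 - ⅙*225 = 7 - 75/2 = -61/2)
u(3 - 1*13) + 569 = -61/2 + 569 = 1077/2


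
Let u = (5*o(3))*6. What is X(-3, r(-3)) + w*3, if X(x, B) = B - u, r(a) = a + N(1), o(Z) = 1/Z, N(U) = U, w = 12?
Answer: 24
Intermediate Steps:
u = 10 (u = (5/3)*6 = 10)
r(a) = 1 + a (r(a) = a + 1 = 1 + a)
X(x, B) = -10 + B (X(x, B) = B - 1*10 = B - 10 = -10 + B)
X(-3, r(-3)) + w*3 = (-10 + (1 - 3)) + 12*3 = (-10 - 2) + 36 = -12 + 36 = 24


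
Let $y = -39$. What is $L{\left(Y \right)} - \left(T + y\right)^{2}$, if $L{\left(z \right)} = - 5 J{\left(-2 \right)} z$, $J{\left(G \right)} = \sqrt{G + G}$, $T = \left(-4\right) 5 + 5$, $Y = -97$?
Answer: $-2916 + 970 i \approx -2916.0 + 970.0 i$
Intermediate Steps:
$T = -15$ ($T = -20 + 5 = -15$)
$J{\left(G \right)} = \sqrt{2} \sqrt{G}$ ($J{\left(G \right)} = \sqrt{2 G} = \sqrt{2} \sqrt{G}$)
$L{\left(z \right)} = - 10 i z$ ($L{\left(z \right)} = - 5 \sqrt{2} \sqrt{-2} z = - 5 \sqrt{2} i \sqrt{2} z = - 5 \cdot 2 i z = - 10 i z$)
$L{\left(Y \right)} - \left(T + y\right)^{2} = \left(-10\right) i \left(-97\right) - \left(-15 - 39\right)^{2} = 970 i - \left(-54\right)^{2} = 970 i - 2916 = -2916 + 970 i$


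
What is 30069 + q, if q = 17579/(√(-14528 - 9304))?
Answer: 30069 - 17579*I*√662/3972 ≈ 30069.0 - 113.87*I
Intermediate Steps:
q = -17579*I*√662/3972 (q = 17579/(√(-23832)) = 17579/((6*I*√662)) = 17579*(-I*√662/3972) = -17579*I*√662/3972 ≈ -113.87*I)
30069 + q = 30069 - 17579*I*√662/3972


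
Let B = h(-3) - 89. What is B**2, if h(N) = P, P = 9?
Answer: 6400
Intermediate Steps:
h(N) = 9
B = -80 (B = 9 - 89 = -80)
B**2 = (-80)**2 = 6400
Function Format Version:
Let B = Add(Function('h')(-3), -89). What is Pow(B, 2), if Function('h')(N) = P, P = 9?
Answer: 6400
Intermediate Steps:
Function('h')(N) = 9
B = -80 (B = Add(9, -89) = -80)
Pow(B, 2) = Pow(-80, 2) = 6400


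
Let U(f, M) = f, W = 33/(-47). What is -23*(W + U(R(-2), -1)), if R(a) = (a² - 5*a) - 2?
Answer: -12213/47 ≈ -259.85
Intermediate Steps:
W = -33/47 (W = 33*(-1/47) = -33/47 ≈ -0.70213)
R(a) = -2 + a² - 5*a
-23*(W + U(R(-2), -1)) = -23*(-33/47 + (-2 + (-2)² - 5*(-2))) = -23*(-33/47 + (-2 + 4 + 10)) = -23*(-33/47 + 12) = -23*531/47 = -12213/47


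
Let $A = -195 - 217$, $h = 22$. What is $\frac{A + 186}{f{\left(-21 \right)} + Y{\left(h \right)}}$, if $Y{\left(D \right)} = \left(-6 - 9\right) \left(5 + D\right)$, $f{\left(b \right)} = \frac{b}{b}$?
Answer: $\frac{113}{202} \approx 0.55941$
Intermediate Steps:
$f{\left(b \right)} = 1$
$Y{\left(D \right)} = -75 - 15 D$ ($Y{\left(D \right)} = - 15 \left(5 + D\right) = -75 - 15 D$)
$A = -412$ ($A = -195 - 217 = -412$)
$\frac{A + 186}{f{\left(-21 \right)} + Y{\left(h \right)}} = \frac{-412 + 186}{1 - 405} = - \frac{226}{1 - 405} = - \frac{226}{-404} = \left(-226\right) \left(- \frac{1}{404}\right) = \frac{113}{202}$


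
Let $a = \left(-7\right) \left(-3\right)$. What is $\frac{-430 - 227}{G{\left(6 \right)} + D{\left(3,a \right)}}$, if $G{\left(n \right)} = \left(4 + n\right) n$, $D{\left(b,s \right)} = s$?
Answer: $- \frac{73}{9} \approx -8.1111$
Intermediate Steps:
$a = 21$
$G{\left(n \right)} = n \left(4 + n\right)$
$\frac{-430 - 227}{G{\left(6 \right)} + D{\left(3,a \right)}} = \frac{-430 - 227}{6 \left(4 + 6\right) + 21} = - \frac{657}{6 \cdot 10 + 21} = - \frac{657}{60 + 21} = - \frac{657}{81} = \left(-657\right) \frac{1}{81} = - \frac{73}{9}$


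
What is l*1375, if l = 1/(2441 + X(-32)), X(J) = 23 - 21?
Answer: 1375/2443 ≈ 0.56283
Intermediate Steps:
X(J) = 2
l = 1/2443 (l = 1/(2441 + 2) = 1/2443 ≈ 0.00040933)
l*1375 = (1/2443)*1375 = 1375/2443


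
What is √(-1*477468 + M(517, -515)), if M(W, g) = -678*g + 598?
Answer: 10*I*√1277 ≈ 357.35*I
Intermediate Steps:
M(W, g) = 598 - 678*g
√(-1*477468 + M(517, -515)) = √(-1*477468 + (598 - 678*(-515))) = √(-477468 + (598 + 349170)) = √(-477468 + 349768) = √(-127700) = 10*I*√1277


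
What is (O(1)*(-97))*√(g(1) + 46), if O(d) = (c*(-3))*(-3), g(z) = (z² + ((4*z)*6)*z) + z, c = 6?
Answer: -31428*√2 ≈ -44446.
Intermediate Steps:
g(z) = z + 25*z² (g(z) = (z² + (24*z)*z) + z = (z² + 24*z²) + z = 25*z² + z = z + 25*z²)
O(d) = 54 (O(d) = (6*(-3))*(-3) = -18*(-3) = 54)
(O(1)*(-97))*√(g(1) + 46) = (54*(-97))*√(1*(1 + 25*1) + 46) = -5238*√(1*(1 + 25) + 46) = -5238*√(1*26 + 46) = -5238*√(26 + 46) = -31428*√2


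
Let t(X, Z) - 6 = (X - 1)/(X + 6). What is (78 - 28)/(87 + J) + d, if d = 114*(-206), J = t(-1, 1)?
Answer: -10872842/463 ≈ -23483.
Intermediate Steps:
t(X, Z) = 6 + (-1 + X)/(6 + X) (t(X, Z) = 6 + (X - 1)/(X + 6) = 6 + (-1 + X)/(6 + X))
J = 28/5 (J = 7*(5 - 1)/(6 - 1) = 7*4/5 = 7*(⅕)*4 = 28/5 ≈ 5.6000)
d = -23484
(78 - 28)/(87 + J) + d = (78 - 28)/(87 + 28/5) - 23484 = 50/(463/5) - 23484 = (5/463)*50 - 23484 = 250/463 - 23484 = -10872842/463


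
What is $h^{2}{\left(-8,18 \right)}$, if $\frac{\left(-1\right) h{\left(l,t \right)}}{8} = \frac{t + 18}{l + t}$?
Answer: $\frac{20736}{25} \approx 829.44$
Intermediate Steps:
$h{\left(l,t \right)} = - \frac{8 \left(18 + t\right)}{l + t}$ ($h{\left(l,t \right)} = - 8 \frac{t + 18}{l + t} = - 8 \frac{18 + t}{l + t} = - \frac{8 \left(18 + t\right)}{l + t}$)
$h^{2}{\left(-8,18 \right)} = \left(\frac{8 \left(-18 - 18\right)}{-8 + 18}\right)^{2} = \left(\frac{8 \left(-18 - 18\right)}{10}\right)^{2} = \left(8 \cdot \frac{1}{10} \left(-36\right)\right)^{2} = \left(- \frac{144}{5}\right)^{2} = \frac{20736}{25}$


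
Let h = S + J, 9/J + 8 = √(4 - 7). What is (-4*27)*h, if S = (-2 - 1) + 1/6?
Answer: 28278/67 + 972*I*√3/67 ≈ 422.06 + 25.128*I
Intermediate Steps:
S = -17/6 (S = -3 + ⅙ = -17/6 ≈ -2.8333)
J = 9/(-8 + I*√3) (J = 9/(-8 + √(4 - 7)) = 9/(-8 + √(-3)) = 9/(-8 + I*√3) ≈ -1.0746 - 0.23266*I)
h = -1571/402 - 9*I*√3/67 (h = -17/6 + (-72/67 - 9*I*√3/67) = -1571/402 - 9*I*√3/67 ≈ -3.908 - 0.23266*I)
(-4*27)*h = (-4*27)*(-1571/402 - 9*I*√3/67) = -108*(-1571/402 - 9*I*√3/67) = 28278/67 + 972*I*√3/67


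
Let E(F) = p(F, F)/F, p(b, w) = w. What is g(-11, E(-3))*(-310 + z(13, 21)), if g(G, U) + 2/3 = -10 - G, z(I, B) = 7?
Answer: -101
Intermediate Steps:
E(F) = 1 (E(F) = F/F = 1)
g(G, U) = -32/3 - G (g(G, U) = -2/3 + (-10 - G) = -32/3 - G)
g(-11, E(-3))*(-310 + z(13, 21)) = (-32/3 - 1*(-11))*(-310 + 7) = (-32/3 + 11)*(-303) = (1/3)*(-303) = -101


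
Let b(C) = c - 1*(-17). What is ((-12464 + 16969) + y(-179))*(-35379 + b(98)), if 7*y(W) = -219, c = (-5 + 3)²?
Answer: -1107271128/7 ≈ -1.5818e+8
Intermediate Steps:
c = 4 (c = (-2)² = 4)
y(W) = -219/7 (y(W) = (⅐)*(-219) = -219/7)
b(C) = 21 (b(C) = 4 - 1*(-17) = 4 + 17 = 21)
((-12464 + 16969) + y(-179))*(-35379 + b(98)) = ((-12464 + 16969) - 219/7)*(-35379 + 21) = (4505 - 219/7)*(-35358) = (31316/7)*(-35358) = -1107271128/7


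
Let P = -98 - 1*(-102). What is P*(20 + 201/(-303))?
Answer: 7812/101 ≈ 77.347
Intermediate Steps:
P = 4 (P = -98 + 102 = 4)
P*(20 + 201/(-303)) = 4*(20 + 201/(-303)) = 4*(20 + 201*(-1/303)) = 4*(20 - 67/101) = 4*(1953/101) = 7812/101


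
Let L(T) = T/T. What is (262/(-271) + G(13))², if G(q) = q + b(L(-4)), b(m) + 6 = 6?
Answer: 10634121/73441 ≈ 144.80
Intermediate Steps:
L(T) = 1
b(m) = 0 (b(m) = -6 + 6 = 0)
G(q) = q (G(q) = q + 0 = q)
(262/(-271) + G(13))² = (262/(-271) + 13)² = (262*(-1/271) + 13)² = (-262/271 + 13)² = (3261/271)² = 10634121/73441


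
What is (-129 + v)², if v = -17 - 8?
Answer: 23716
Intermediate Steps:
v = -25
(-129 + v)² = (-129 - 25)² = (-154)² = 23716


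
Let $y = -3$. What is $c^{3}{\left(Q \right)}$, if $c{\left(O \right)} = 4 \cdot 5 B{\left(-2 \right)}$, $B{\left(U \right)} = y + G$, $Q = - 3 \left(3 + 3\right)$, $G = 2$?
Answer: $-8000$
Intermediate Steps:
$Q = -18$ ($Q = \left(-3\right) 6 = -18$)
$B{\left(U \right)} = -1$ ($B{\left(U \right)} = -3 + 2 = -1$)
$c{\left(O \right)} = -20$ ($c{\left(O \right)} = 4 \cdot 5 \left(-1\right) = 20 \left(-1\right) = -20$)
$c^{3}{\left(Q \right)} = \left(-20\right)^{3} = -8000$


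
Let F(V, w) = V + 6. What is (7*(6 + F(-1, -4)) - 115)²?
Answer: 1444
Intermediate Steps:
F(V, w) = 6 + V
(7*(6 + F(-1, -4)) - 115)² = (7*(6 + (6 - 1)) - 115)² = (7*(6 + 5) - 115)² = (7*11 - 115)² = (77 - 115)² = (-38)² = 1444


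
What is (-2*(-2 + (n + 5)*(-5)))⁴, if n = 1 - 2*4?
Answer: 65536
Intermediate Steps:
n = -7 (n = 1 - 8 = -7)
(-2*(-2 + (n + 5)*(-5)))⁴ = (-2*(-2 + (-7 + 5)*(-5)))⁴ = (-2*(-2 - 2*(-5)))⁴ = (-2*(-2 + 10))⁴ = (-2*8)⁴ = (-16)⁴ = 65536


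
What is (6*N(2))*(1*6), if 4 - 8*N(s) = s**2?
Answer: 0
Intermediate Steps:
N(s) = 1/2 - s**2/8
(6*N(2))*(1*6) = (6*(1/2 - 1/8*2**2))*(1*6) = (6*(1/2 - 1/8*4))*6 = (6*(1/2 - 1/2))*6 = (6*0)*6 = 0*6 = 0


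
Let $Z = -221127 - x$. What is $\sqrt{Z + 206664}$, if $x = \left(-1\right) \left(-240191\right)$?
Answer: $i \sqrt{254654} \approx 504.63 i$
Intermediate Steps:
$x = 240191$
$Z = -461318$ ($Z = -221127 - 240191 = -461318$)
$\sqrt{Z + 206664} = \sqrt{-461318 + 206664} = \sqrt{-254654} = i \sqrt{254654}$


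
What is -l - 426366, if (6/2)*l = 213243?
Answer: -497447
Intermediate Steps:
l = 71081 (l = (⅓)*213243 = 71081)
-l - 426366 = -1*71081 - 426366 = -71081 - 426366 = -497447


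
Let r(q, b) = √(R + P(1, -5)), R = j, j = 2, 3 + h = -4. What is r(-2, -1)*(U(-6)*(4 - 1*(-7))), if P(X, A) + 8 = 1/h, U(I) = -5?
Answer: -55*I*√301/7 ≈ -136.32*I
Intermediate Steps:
h = -7 (h = -3 - 4 = -7)
P(X, A) = -57/7 (P(X, A) = -8 + 1/(-7) = -8 - ⅐ = -57/7)
R = 2
r(q, b) = I*√301/7 (r(q, b) = √(2 - 57/7) = √(-43/7) = I*√301/7)
r(-2, -1)*(U(-6)*(4 - 1*(-7))) = (I*√301/7)*(-5*(4 - 1*(-7))) = (I*√301/7)*(-5*(4 + 7)) = (I*√301/7)*(-5*11) = (I*√301/7)*(-55) = -55*I*√301/7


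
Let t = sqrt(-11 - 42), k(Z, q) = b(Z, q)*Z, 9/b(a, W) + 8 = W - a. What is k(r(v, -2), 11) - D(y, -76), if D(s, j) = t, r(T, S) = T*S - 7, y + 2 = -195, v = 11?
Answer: -261/32 - I*sqrt(53) ≈ -8.1563 - 7.2801*I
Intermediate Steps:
y = -197 (y = -2 - 195 = -197)
r(T, S) = -7 + S*T (r(T, S) = S*T - 7 = -7 + S*T)
b(a, W) = 9/(-8 + W - a) (b(a, W) = 9/(-8 + (W - a)) = 9/(-8 + W - a))
k(Z, q) = -9*Z/(8 + Z - q) (k(Z, q) = (-9/(8 + Z - q))*Z = -9*Z/(8 + Z - q))
t = I*sqrt(53) (t = sqrt(-53) = I*sqrt(53) ≈ 7.2801*I)
D(s, j) = I*sqrt(53)
k(r(v, -2), 11) - D(y, -76) = 9*(-7 - 2*11)/(-8 + 11 - (-7 - 2*11)) - I*sqrt(53) = 9*(-7 - 22)/(-8 + 11 - (-7 - 22)) - I*sqrt(53) = 9*(-29)/(-8 + 11 - 1*(-29)) - I*sqrt(53) = 9*(-29)/(-8 + 11 + 29) - I*sqrt(53) = 9*(-29)/32 - I*sqrt(53) = 9*(-29)*(1/32) - I*sqrt(53) = -261/32 - I*sqrt(53)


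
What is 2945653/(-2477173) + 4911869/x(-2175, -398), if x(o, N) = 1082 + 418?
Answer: 12163130786837/3715759500 ≈ 3273.4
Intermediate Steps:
x(o, N) = 1500
2945653/(-2477173) + 4911869/x(-2175, -398) = 2945653/(-2477173) + 4911869/1500 = 2945653*(-1/2477173) + 4911869*(1/1500) = -2945653/2477173 + 4911869/1500 = 12163130786837/3715759500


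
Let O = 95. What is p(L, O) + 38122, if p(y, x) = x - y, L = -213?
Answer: 38430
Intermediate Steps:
p(L, O) + 38122 = (95 - 1*(-213)) + 38122 = (95 + 213) + 38122 = 308 + 38122 = 38430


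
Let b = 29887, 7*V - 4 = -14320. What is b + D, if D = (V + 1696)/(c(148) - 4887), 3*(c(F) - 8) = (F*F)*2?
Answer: 6102828407/204197 ≈ 29887.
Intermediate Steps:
V = -14316/7 (V = 4/7 + (⅐)*(-14320) = 4/7 - 14320/7 = -14316/7 ≈ -2045.1)
c(F) = 8 + 2*F²/3 (c(F) = 8 + ((F*F)*2)/3 = 8 + (F²*2)/3 = 8 + (2*F²)/3 = 8 + 2*F²/3)
D = -7332/204197 (D = (-14316/7 + 1696)/((8 + (⅔)*148²) - 4887) = -2444/(7*((8 + (⅔)*21904) - 4887)) = -2444/(7*((8 + 43808/3) - 4887)) = -2444/(7*(43832/3 - 4887)) = -2444/(7*29171/3) = -2444/7*3/29171 = -7332/204197 ≈ -0.035906)
b + D = 29887 - 7332/204197 = 6102828407/204197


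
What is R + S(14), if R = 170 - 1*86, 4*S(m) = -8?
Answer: 82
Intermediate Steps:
S(m) = -2 (S(m) = (1/4)*(-8) = -2)
R = 84 (R = 170 - 86 = 84)
R + S(14) = 84 - 2 = 82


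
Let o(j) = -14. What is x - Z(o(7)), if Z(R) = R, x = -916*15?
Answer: -13726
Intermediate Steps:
x = -13740 (x = -1*13740 = -13740)
x - Z(o(7)) = -13740 - 1*(-14) = -13740 + 14 = -13726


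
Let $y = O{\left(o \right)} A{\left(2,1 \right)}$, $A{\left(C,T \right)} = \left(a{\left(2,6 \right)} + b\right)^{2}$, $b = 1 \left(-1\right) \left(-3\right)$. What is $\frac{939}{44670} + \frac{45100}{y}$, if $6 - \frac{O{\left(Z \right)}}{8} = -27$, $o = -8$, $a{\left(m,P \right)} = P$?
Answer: $\frac{3853592}{1809135} \approx 2.1301$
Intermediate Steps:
$O{\left(Z \right)} = 264$ ($O{\left(Z \right)} = 48 - -216 = 48 + 216 = 264$)
$b = 3$ ($b = \left(-1\right) \left(-3\right) = 3$)
$A{\left(C,T \right)} = 81$ ($A{\left(C,T \right)} = \left(6 + 3\right)^{2} = 9^{2} = 81$)
$y = 21384$ ($y = 264 \cdot 81 = 21384$)
$\frac{939}{44670} + \frac{45100}{y} = \frac{939}{44670} + \frac{45100}{21384} = 939 \cdot \frac{1}{44670} + 45100 \cdot \frac{1}{21384} = \frac{313}{14890} + \frac{1025}{486} = \frac{3853592}{1809135}$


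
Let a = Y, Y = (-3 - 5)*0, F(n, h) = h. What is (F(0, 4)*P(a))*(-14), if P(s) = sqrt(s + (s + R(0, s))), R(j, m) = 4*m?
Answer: 0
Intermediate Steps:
Y = 0 (Y = -8*0 = 0)
a = 0
P(s) = sqrt(6)*sqrt(s) (P(s) = sqrt(s + (s + 4*s)) = sqrt(s + 5*s) = sqrt(6*s) = sqrt(6)*sqrt(s))
(F(0, 4)*P(a))*(-14) = (4*(sqrt(6)*sqrt(0)))*(-14) = (4*(sqrt(6)*0))*(-14) = (4*0)*(-14) = 0*(-14) = 0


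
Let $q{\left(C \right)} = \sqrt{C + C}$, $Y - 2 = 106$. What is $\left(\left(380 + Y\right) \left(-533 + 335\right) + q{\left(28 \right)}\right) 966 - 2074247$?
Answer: $-95413031 + 1932 \sqrt{14} \approx -9.5406 \cdot 10^{7}$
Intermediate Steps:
$Y = 108$ ($Y = 2 + 106 = 108$)
$q{\left(C \right)} = \sqrt{2} \sqrt{C}$ ($q{\left(C \right)} = \sqrt{2 C} = \sqrt{2} \sqrt{C}$)
$\left(\left(380 + Y\right) \left(-533 + 335\right) + q{\left(28 \right)}\right) 966 - 2074247 = \left(\left(380 + 108\right) \left(-533 + 335\right) + \sqrt{2} \sqrt{28}\right) 966 - 2074247 = \left(488 \left(-198\right) + \sqrt{2} \cdot 2 \sqrt{7}\right) 966 - 2074247 = \left(-96624 + 2 \sqrt{14}\right) 966 - 2074247 = \left(-93338784 + 1932 \sqrt{14}\right) - 2074247 = -95413031 + 1932 \sqrt{14}$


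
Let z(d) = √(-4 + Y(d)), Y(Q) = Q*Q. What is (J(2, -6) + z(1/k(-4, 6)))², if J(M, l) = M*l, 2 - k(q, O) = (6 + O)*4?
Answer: (552 - I*√8463)²/2116 ≈ 140.0 - 47.997*I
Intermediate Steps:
k(q, O) = -22 - 4*O (k(q, O) = 2 - (6 + O)*4 = 2 - (24 + 4*O) = 2 + (-24 - 4*O) = -22 - 4*O)
Y(Q) = Q²
z(d) = √(-4 + d²)
(J(2, -6) + z(1/k(-4, 6)))² = (2*(-6) + √(-4 + (1/(-22 - 4*6))²))² = (-12 + √(-4 + (1/(-22 - 24))²))² = (-12 + √(-4 + (1/(-46))²))² = (-12 + √(-4 + (-1/46)²))² = (-12 + √(-4 + 1/2116))² = (-12 + √(-8463/2116))² = (-12 + I*√8463/46)²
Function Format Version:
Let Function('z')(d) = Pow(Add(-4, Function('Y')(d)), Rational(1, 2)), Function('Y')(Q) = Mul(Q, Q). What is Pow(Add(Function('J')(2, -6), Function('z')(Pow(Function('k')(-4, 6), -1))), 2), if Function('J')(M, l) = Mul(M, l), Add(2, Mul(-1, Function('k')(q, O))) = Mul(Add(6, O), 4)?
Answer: Mul(Rational(1, 2116), Pow(Add(552, Mul(-1, I, Pow(8463, Rational(1, 2)))), 2)) ≈ Add(140.00, Mul(-47.997, I))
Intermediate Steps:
Function('k')(q, O) = Add(-22, Mul(-4, O)) (Function('k')(q, O) = Add(2, Mul(-1, Mul(Add(6, O), 4))) = Add(2, Mul(-1, Add(24, Mul(4, O)))) = Add(2, Add(-24, Mul(-4, O))) = Add(-22, Mul(-4, O)))
Function('Y')(Q) = Pow(Q, 2)
Function('z')(d) = Pow(Add(-4, Pow(d, 2)), Rational(1, 2))
Pow(Add(Function('J')(2, -6), Function('z')(Pow(Function('k')(-4, 6), -1))), 2) = Pow(Add(Mul(2, -6), Pow(Add(-4, Pow(Pow(Add(-22, Mul(-4, 6)), -1), 2)), Rational(1, 2))), 2) = Pow(Add(-12, Pow(Add(-4, Pow(Pow(Add(-22, -24), -1), 2)), Rational(1, 2))), 2) = Pow(Add(-12, Pow(Add(-4, Pow(Pow(-46, -1), 2)), Rational(1, 2))), 2) = Pow(Add(-12, Pow(Add(-4, Pow(Rational(-1, 46), 2)), Rational(1, 2))), 2) = Pow(Add(-12, Pow(Add(-4, Rational(1, 2116)), Rational(1, 2))), 2) = Pow(Add(-12, Pow(Rational(-8463, 2116), Rational(1, 2))), 2) = Pow(Add(-12, Mul(Rational(1, 46), I, Pow(8463, Rational(1, 2)))), 2)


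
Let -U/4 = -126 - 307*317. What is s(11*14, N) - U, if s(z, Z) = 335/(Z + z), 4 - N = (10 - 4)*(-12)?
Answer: -17929813/46 ≈ -3.8978e+5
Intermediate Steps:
N = 76 (N = 4 - (10 - 4)*(-12) = 4 - 6*(-12) = 4 - 1*(-72) = 4 + 72 = 76)
U = 389780 (U = -4*(-126 - 307*317) = -4*(-126 - 97319) = -4*(-97445) = 389780)
s(11*14, N) - U = 335/(76 + 11*14) - 1*389780 = 335/(76 + 154) - 389780 = 335/230 - 389780 = 335*(1/230) - 389780 = 67/46 - 389780 = -17929813/46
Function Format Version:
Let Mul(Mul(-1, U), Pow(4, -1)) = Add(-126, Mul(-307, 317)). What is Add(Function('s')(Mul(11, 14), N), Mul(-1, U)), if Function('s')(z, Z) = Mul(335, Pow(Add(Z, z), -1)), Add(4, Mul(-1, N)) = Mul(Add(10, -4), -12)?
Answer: Rational(-17929813, 46) ≈ -3.8978e+5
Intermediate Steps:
N = 76 (N = Add(4, Mul(-1, Mul(Add(10, -4), -12))) = Add(4, Mul(-1, Mul(6, -12))) = Add(4, Mul(-1, -72)) = Add(4, 72) = 76)
U = 389780 (U = Mul(-4, Add(-126, Mul(-307, 317))) = Mul(-4, Add(-126, -97319)) = Mul(-4, -97445) = 389780)
Add(Function('s')(Mul(11, 14), N), Mul(-1, U)) = Add(Mul(335, Pow(Add(76, Mul(11, 14)), -1)), Mul(-1, 389780)) = Add(Mul(335, Pow(Add(76, 154), -1)), -389780) = Add(Mul(335, Pow(230, -1)), -389780) = Add(Mul(335, Rational(1, 230)), -389780) = Add(Rational(67, 46), -389780) = Rational(-17929813, 46)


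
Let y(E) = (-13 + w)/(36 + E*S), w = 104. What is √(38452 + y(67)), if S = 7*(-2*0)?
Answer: √1384363/6 ≈ 196.10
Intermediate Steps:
S = 0 (S = 7*0 = 0)
y(E) = 91/36 (y(E) = (-13 + 104)/(36 + E*0) = 91/(36 + 0) = 91/36)
√(38452 + y(67)) = √(38452 + 91/36) = √(1384363/36) = √1384363/6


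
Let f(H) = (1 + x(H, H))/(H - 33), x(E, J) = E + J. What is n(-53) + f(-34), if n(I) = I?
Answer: -52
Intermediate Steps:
f(H) = (1 + 2*H)/(-33 + H) (f(H) = (1 + (H + H))/(H - 33) = (1 + 2*H)/(-33 + H))
n(-53) + f(-34) = -53 + (1 + 2*(-34))/(-33 - 34) = -53 + (1 - 68)/(-67) = -53 - 1/67*(-67) = -53 + 1 = -52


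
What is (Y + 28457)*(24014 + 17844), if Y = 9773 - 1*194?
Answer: 1592110888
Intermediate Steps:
Y = 9579 (Y = 9773 - 194 = 9579)
(Y + 28457)*(24014 + 17844) = (9579 + 28457)*(24014 + 17844) = 38036*41858 = 1592110888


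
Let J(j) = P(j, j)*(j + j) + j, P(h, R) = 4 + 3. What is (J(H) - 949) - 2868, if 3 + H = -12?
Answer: -4042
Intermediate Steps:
P(h, R) = 7
H = -15 (H = -3 - 12 = -15)
J(j) = 15*j (J(j) = 7*(j + j) + j = 7*(2*j) + j = 14*j + j = 15*j)
(J(H) - 949) - 2868 = (15*(-15) - 949) - 2868 = (-225 - 949) - 2868 = -1174 - 2868 = -4042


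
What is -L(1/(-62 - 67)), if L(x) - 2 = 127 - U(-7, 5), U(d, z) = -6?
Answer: -135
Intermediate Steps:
L(x) = 135 (L(x) = 2 + (127 - 1*(-6)) = 2 + (127 + 6) = 2 + 133 = 135)
-L(1/(-62 - 67)) = -1*135 = -135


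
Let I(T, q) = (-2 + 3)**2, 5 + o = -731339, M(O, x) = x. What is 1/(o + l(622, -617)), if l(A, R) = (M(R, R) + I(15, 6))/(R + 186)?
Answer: -431/315208648 ≈ -1.3673e-6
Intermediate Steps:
o = -731344 (o = -5 - 731339 = -731344)
I(T, q) = 1 (I(T, q) = 1**2 = 1)
l(A, R) = (1 + R)/(186 + R) (l(A, R) = (R + 1)/(R + 186) = (1 + R)/(186 + R))
1/(o + l(622, -617)) = 1/(-731344 + (1 - 617)/(186 - 617)) = 1/(-731344 - 616/(-431)) = 1/(-731344 - 1/431*(-616)) = 1/(-731344 + 616/431) = 1/(-315208648/431) = -431/315208648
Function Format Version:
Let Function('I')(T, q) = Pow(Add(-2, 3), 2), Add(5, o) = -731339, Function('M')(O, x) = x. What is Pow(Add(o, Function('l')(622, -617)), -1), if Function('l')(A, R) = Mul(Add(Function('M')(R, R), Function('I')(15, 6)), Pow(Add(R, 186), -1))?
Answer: Rational(-431, 315208648) ≈ -1.3673e-6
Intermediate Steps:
o = -731344 (o = Add(-5, -731339) = -731344)
Function('I')(T, q) = 1 (Function('I')(T, q) = Pow(1, 2) = 1)
Function('l')(A, R) = Mul(Pow(Add(186, R), -1), Add(1, R)) (Function('l')(A, R) = Mul(Add(R, 1), Pow(Add(R, 186), -1)) = Mul(Add(1, R), Pow(Add(186, R), -1)) = Mul(Pow(Add(186, R), -1), Add(1, R)))
Pow(Add(o, Function('l')(622, -617)), -1) = Pow(Add(-731344, Mul(Pow(Add(186, -617), -1), Add(1, -617))), -1) = Pow(Add(-731344, Mul(Pow(-431, -1), -616)), -1) = Pow(Add(-731344, Mul(Rational(-1, 431), -616)), -1) = Pow(Add(-731344, Rational(616, 431)), -1) = Pow(Rational(-315208648, 431), -1) = Rational(-431, 315208648)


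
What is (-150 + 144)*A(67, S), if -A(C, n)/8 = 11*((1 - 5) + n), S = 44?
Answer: 21120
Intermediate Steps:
A(C, n) = 352 - 88*n (A(C, n) = -88*((1 - 5) + n) = -88*(-4 + n) = -8*(-44 + 11*n) = 352 - 88*n)
(-150 + 144)*A(67, S) = (-150 + 144)*(352 - 88*44) = -6*(352 - 3872) = -6*(-3520) = 21120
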